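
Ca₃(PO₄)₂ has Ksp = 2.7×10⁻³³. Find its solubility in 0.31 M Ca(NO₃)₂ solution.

1.5×10⁻¹⁶ M

Ca₃(PO₄)₂(s) ⇌ 3 Ca²⁺(aq) + 2 PO₄³⁻(aq)
With Ca²⁺ already at 0.31 M and s small, take [Ca²⁺] ≈ 0.31 M and [PO₄³⁻] = 2s.
Ksp = [Ca²⁺]^3[PO₄³⁻]^2 = (0.31)^3(2s)^2
(2s)^2 = 2.7×10⁻³³ / (0.31)^3 = 9.1×10⁻³²
s = 1.5×10⁻¹⁶ M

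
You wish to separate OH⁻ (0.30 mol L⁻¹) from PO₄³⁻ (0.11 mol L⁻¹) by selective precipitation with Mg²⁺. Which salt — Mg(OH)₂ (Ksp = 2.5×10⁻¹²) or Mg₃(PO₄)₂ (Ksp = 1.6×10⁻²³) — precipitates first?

Precipitation of each salt begins when its ion product equals Ksp.
For Mg(OH)₂: [Mg²⁺] = (Ksp/[OH⁻]^2) = 2.8×10⁻¹¹ mol L⁻¹
For Mg₃(PO₄)₂: [Mg²⁺] = (Ksp/[PO₄³⁻]^2)^(1/3) = 1.1×10⁻⁷ mol L⁻¹
Since Mg(OH)₂ needs less Mg²⁺ to reach saturation, it precipitates first.

Mg(OH)₂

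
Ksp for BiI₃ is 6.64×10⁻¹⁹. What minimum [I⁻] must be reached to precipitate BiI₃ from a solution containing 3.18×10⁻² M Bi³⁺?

2.75×10⁻⁶ M

Precipitation of each salt begins when its ion product equals Ksp.
BiI₃(s) ⇌ Bi³⁺(aq) + 3 I⁻(aq)
Ksp = [Bi³⁺][I⁻]^3 = [I⁻]^3(3.18×10⁻²)
[I⁻]^3 = 6.64×10⁻¹⁹ / (3.18×10⁻²) = 2.09×10⁻¹⁷
[I⁻] = 2.75×10⁻⁶ M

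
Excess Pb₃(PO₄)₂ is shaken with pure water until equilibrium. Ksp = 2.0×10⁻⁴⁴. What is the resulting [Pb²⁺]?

Pb₃(PO₄)₂(s) ⇌ 3 Pb²⁺(aq) + 2 PO₄³⁻(aq)
If s mol/L of Pb₃(PO₄)₂ dissolves, [Pb²⁺] = 3s and [PO₄³⁻] = 2s.
Ksp = [Pb²⁺]^3[PO₄³⁻]^2 = (3s)^3 · (2s)^2 = 108s^5 = 2.0×10⁻⁴⁴
s = 7.1×10⁻¹⁰ M
[Pb²⁺] = 3s = 2.1×10⁻⁹ M

2.1×10⁻⁹ M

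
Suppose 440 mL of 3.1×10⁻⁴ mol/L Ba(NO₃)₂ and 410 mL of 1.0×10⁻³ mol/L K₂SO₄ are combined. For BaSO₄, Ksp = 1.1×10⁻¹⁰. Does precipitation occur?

Yes

The combined volume is 850 mL.
[Ba²⁺] = (3.1×10⁻⁴)(440)/850 = 1.6×10⁻⁴ mol/L
[SO₄²⁻] = (1.0×10⁻³)(410)/850 = 4.8×10⁻⁴ mol/L
Q = [Ba²⁺][SO₄²⁻] = 7.7×10⁻⁸
Since Q (7.7×10⁻⁸) exceeds Ksp (1.1×10⁻¹⁰), BaSO₄ will precipitate.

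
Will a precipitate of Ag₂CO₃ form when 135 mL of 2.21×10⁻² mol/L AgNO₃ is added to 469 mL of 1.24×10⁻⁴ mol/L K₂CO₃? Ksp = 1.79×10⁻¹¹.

The combined volume is 604 mL.
[Ag⁺] = (2.21×10⁻²)(135)/604 = 4.94×10⁻³ mol/L
[CO₃²⁻] = (1.24×10⁻⁴)(469)/604 = 9.63×10⁻⁵ mol/L
Q = [Ag⁺]^2[CO₃²⁻] = 2.35×10⁻⁹
Q = 2.35×10⁻⁹ > Ksp = 1.79×10⁻¹¹, so the solution is supersaturated and Ag₂CO₃ precipitates.

Yes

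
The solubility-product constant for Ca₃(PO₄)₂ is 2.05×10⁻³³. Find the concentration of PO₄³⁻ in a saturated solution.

Ca₃(PO₄)₂(s) ⇌ 3 Ca²⁺(aq) + 2 PO₄³⁻(aq)
Call the molar solubility s, so that [Ca²⁺] = 3s and [PO₄³⁻] = 2s.
Ksp = [Ca²⁺]^3[PO₄³⁻]^2 = (3s)^3 · (2s)^2 = 108s^5 = 2.05×10⁻³³
s = 1.14×10⁻⁷ mol L⁻¹
[PO₄³⁻] = 2s = 2.27×10⁻⁷ mol L⁻¹

2.27×10⁻⁷ M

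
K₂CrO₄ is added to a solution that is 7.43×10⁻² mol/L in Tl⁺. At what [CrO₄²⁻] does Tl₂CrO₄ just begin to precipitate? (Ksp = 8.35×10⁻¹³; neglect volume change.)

1.51×10⁻¹⁰ M

Precipitation begins when Q = Ksp.
Tl₂CrO₄(s) ⇌ 2 Tl⁺(aq) + CrO₄²⁻(aq)
Ksp = [Tl⁺]^2[CrO₄²⁻] = [CrO₄²⁻](7.43×10⁻²)^2
[CrO₄²⁻] = 8.35×10⁻¹³ / (7.43×10⁻²)^2 = 1.51×10⁻¹⁰
[CrO₄²⁻] = 1.51×10⁻¹⁰ mol/L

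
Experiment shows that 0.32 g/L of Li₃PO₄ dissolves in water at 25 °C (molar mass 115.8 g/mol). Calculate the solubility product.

Convert to molarity: s = 0.32 / 115.8 = 2.763×10⁻³ mol/L
Li₃PO₄(s) ⇌ 3 Li⁺(aq) + PO₄³⁻(aq)
For each mole of Li₃PO₄ that dissolves per liter, [Li⁺] = 3s and [PO₄³⁻] = s; let s denote this solubility.
Ksp = [Li⁺]^3[PO₄³⁻] = (3s)^3 · s = 27s^4
Ksp = 27 × (2.763×10⁻³)^4 = 1.6×10⁻⁹

Ksp = 1.6×10⁻⁹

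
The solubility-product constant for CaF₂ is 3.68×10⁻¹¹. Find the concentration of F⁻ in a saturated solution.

4.19×10⁻⁴ M

CaF₂(s) ⇌ Ca²⁺(aq) + 2 F⁻(aq)
For each mole of CaF₂ that dissolves per liter, [Ca²⁺] = s and [F⁻] = 2s; let s denote this solubility.
Ksp = [Ca²⁺][F⁻]^2 = s · (2s)^2 = 4s^3 = 3.68×10⁻¹¹
s = 2.10×10⁻⁴ mol L⁻¹
[F⁻] = 2s = 4.19×10⁻⁴ mol L⁻¹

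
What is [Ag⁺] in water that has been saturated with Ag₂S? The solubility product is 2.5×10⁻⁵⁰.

3.7×10⁻¹⁷ M

Ag₂S(s) ⇌ 2 Ag⁺(aq) + S²⁻(aq)
Let s be the molar solubility. Then [Ag⁺] = 2s and [S²⁻] = s.
Ksp = [Ag⁺]^2[S²⁻] = (2s)^2 · s = 4s^3 = 2.5×10⁻⁵⁰
s = 1.8×10⁻¹⁷ mol L⁻¹
[Ag⁺] = 2s = 3.7×10⁻¹⁷ mol L⁻¹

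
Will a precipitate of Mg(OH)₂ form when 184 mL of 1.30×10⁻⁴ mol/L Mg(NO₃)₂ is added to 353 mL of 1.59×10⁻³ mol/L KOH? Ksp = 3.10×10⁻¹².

Yes

The combined volume is 537 mL.
[Mg²⁺] = (1.30×10⁻⁴)(184)/537 = 4.45×10⁻⁵ mol/L
[OH⁻] = (1.59×10⁻³)(353)/537 = 1.05×10⁻³ mol/L
Q = [Mg²⁺][OH⁻]^2 = 4.87×10⁻¹¹
Because Q > Ksp (4.87×10⁻¹¹ vs 3.10×10⁻¹²), a precipitate of Mg(OH)₂ forms.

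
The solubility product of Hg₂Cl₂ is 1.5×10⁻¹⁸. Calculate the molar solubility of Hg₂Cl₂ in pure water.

Hg₂Cl₂(s) ⇌ Hg₂²⁺(aq) + 2 Cl⁻(aq)
For each mole of Hg₂Cl₂ that dissolves per liter, [Hg₂²⁺] = s and [Cl⁻] = 2s; let s denote this solubility.
Ksp = [Hg₂²⁺][Cl⁻]^2 = s · (2s)^2 = 4s^3
4s^3 = 1.5×10⁻¹⁸  ⇒  s^3 = 3.8×10⁻¹⁹
s = (3.8×10⁻¹⁹)^(1/3) = 7.2×10⁻⁷ M

7.2×10⁻⁷ M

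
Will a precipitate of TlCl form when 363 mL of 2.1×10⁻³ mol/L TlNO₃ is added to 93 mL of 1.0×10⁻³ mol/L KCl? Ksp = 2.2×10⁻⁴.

Total volume after mixing = 363 + 93 = 456 mL.
[Tl⁺] = (2.1×10⁻³)(363)/456 = 1.7×10⁻³ mol/L
[Cl⁻] = (1.0×10⁻³)(93)/456 = 2.0×10⁻⁴ mol/L
Q = [Tl⁺][Cl⁻] = 3.4×10⁻⁷
Q = 3.4×10⁻⁷ < Ksp = 2.2×10⁻⁴, so the solution is unsaturated and no precipitate forms.

No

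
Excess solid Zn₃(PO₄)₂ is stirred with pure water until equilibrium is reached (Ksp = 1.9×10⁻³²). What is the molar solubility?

1.8×10⁻⁷ M

Zn₃(PO₄)₂(s) ⇌ 3 Zn²⁺(aq) + 2 PO₄³⁻(aq)
Let s be the molar solubility. Then [Zn²⁺] = 3s and [PO₄³⁻] = 2s.
Ksp = [Zn²⁺]^3[PO₄³⁻]^2 = (3s)^3 · (2s)^2 = 108s^5
108s^5 = 1.9×10⁻³²  ⇒  s^5 = 1.8×10⁻³⁴
Taking the 5th root, s = 1.8×10⁻⁷ M.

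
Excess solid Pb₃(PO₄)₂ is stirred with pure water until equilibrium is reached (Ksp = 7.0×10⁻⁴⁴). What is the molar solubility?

Pb₃(PO₄)₂(s) ⇌ 3 Pb²⁺(aq) + 2 PO₄³⁻(aq)
With molar solubility s: [Pb²⁺] = 3s, [PO₄³⁻] = 2s.
Ksp = [Pb²⁺]^3[PO₄³⁻]^2 = (3s)^3 · (2s)^2 = 108s^5
108s^5 = 7.0×10⁻⁴⁴  ⇒  s^5 = 6.5×10⁻⁴⁶
Taking the 5th root, s = 9.2×10⁻¹⁰ M.

9.2×10⁻¹⁰ M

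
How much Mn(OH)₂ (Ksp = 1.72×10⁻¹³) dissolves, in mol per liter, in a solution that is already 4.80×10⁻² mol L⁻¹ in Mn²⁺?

Mn(OH)₂(s) ⇌ Mn²⁺(aq) + 2 OH⁻(aq)
The solution already contains Mn²⁺ at 4.80×10⁻² mol L⁻¹. Let s be the molar solubility of Mn(OH)₂.
[Mn²⁺] ≈ 4.80×10⁻² mol L⁻¹ (common ion dominates); [OH⁻] = 2s.
Ksp = [Mn²⁺][OH⁻]^2 = (4.80×10⁻²)(2s)^2
(2s)^2 = 1.72×10⁻¹³ / (4.80×10⁻²) = 3.58×10⁻¹²
s = 9.46×10⁻⁷ mol L⁻¹

9.46×10⁻⁷ M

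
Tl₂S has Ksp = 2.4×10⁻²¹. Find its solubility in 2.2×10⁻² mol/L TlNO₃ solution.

Tl₂S(s) ⇌ 2 Tl⁺(aq) + S²⁻(aq)
Let s be the solubility of Tl₂S here. The common ion gives [Tl⁺] ≈ 2.2×10⁻² mol/L, and [S²⁻] = s.
Ksp = [Tl⁺]^2[S²⁻] = (2.2×10⁻²)^2s
s = 2.4×10⁻²¹ / (2.2×10⁻²)^2 = 5.0×10⁻¹⁸
s = 5.0×10⁻¹⁸ mol/L

5.0×10⁻¹⁸ M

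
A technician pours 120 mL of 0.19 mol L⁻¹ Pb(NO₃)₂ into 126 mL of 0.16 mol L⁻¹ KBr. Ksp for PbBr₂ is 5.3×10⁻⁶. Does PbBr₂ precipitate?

Yes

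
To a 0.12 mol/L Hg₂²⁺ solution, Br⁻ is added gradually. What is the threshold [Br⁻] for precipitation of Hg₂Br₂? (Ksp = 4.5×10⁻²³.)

The threshold for precipitation is Q = Ksp.
Hg₂Br₂(s) ⇌ Hg₂²⁺(aq) + 2 Br⁻(aq)
Ksp = [Hg₂²⁺][Br⁻]^2 = [Br⁻]^2(0.12)
[Br⁻]^2 = 4.5×10⁻²³ / (0.12) = 3.8×10⁻²²
[Br⁻] = 1.9×10⁻¹¹ mol/L

1.9×10⁻¹¹ M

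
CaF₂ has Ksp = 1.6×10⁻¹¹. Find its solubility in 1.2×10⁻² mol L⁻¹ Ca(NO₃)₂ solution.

CaF₂(s) ⇌ Ca²⁺(aq) + 2 F⁻(aq)
The solution already contains Ca²⁺ at 1.2×10⁻² mol L⁻¹. Let s be the molar solubility of CaF₂.
[Ca²⁺] ≈ 1.2×10⁻² mol L⁻¹ (common ion dominates); [F⁻] = 2s.
Ksp = [Ca²⁺][F⁻]^2 = (1.2×10⁻²)(2s)^2
(2s)^2 = 1.6×10⁻¹¹ / (1.2×10⁻²) = 1.3×10⁻⁹
s = 1.8×10⁻⁵ mol L⁻¹

1.8×10⁻⁵ M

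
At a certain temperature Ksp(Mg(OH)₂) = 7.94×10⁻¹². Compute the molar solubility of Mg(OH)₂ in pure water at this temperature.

1.26×10⁻⁴ M

Mg(OH)₂(s) ⇌ Mg²⁺(aq) + 2 OH⁻(aq)
If s mol/L of Mg(OH)₂ dissolves, [Mg²⁺] = s and [OH⁻] = 2s.
Ksp = [Mg²⁺][OH⁻]^2 = s · (2s)^2 = 4s^3
4s^3 = 7.94×10⁻¹²  ⇒  s^3 = 1.99×10⁻¹²
s = (1.99×10⁻¹²)^(1/3) = 1.26×10⁻⁴ mol/L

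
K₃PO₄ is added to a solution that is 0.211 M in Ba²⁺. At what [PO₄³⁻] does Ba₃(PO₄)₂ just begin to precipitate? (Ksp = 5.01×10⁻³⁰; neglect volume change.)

2.31×10⁻¹⁴ M

The threshold for precipitation is Q = Ksp.
Ba₃(PO₄)₂(s) ⇌ 3 Ba²⁺(aq) + 2 PO₄³⁻(aq)
Ksp = [Ba²⁺]^3[PO₄³⁻]^2 = [PO₄³⁻]^2(0.211)^3
[PO₄³⁻]^2 = 5.01×10⁻³⁰ / (0.211)^3 = 5.33×10⁻²⁸
[PO₄³⁻] = 2.31×10⁻¹⁴ M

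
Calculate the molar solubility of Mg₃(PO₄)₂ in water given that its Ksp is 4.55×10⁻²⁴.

8.41×10⁻⁶ M

Mg₃(PO₄)₂(s) ⇌ 3 Mg²⁺(aq) + 2 PO₄³⁻(aq)
For each mole of Mg₃(PO₄)₂ that dissolves per liter, [Mg²⁺] = 3s and [PO₄³⁻] = 2s; let s denote this solubility.
Ksp = [Mg²⁺]^3[PO₄³⁻]^2 = (3s)^3 · (2s)^2 = 108s^5
108s^5 = 4.55×10⁻²⁴  ⇒  s^5 = 4.21×10⁻²⁶
Taking the 5th root, s = 8.41×10⁻⁶ mol L⁻¹.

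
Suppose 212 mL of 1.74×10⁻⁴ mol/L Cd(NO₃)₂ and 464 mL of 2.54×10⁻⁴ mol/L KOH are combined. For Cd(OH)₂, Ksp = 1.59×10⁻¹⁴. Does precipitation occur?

After mixing, V = 212 mL + 464 mL = 676 mL.
[Cd²⁺] = (1.74×10⁻⁴)(212)/676 = 5.46×10⁻⁵ mol/L
[OH⁻] = (2.54×10⁻⁴)(464)/676 = 1.74×10⁻⁴ mol/L
Q = [Cd²⁺][OH⁻]^2 = 1.66×10⁻¹²
Q = 1.66×10⁻¹² > Ksp = 1.59×10⁻¹⁴, so the solution is supersaturated and Cd(OH)₂ precipitates.

Yes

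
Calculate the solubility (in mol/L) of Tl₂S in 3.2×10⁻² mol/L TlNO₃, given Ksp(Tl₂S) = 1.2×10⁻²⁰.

1.2×10⁻¹⁷ M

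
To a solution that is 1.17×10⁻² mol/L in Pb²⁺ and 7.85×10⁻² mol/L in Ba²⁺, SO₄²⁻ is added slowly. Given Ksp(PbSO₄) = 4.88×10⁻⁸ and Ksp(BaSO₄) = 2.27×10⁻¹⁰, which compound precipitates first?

BaSO₄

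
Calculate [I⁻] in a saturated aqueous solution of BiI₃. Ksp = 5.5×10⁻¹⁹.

BiI₃(s) ⇌ Bi³⁺(aq) + 3 I⁻(aq)
Call the molar solubility s, so that [Bi³⁺] = s and [I⁻] = 3s.
Ksp = [Bi³⁺][I⁻]^3 = s · (3s)^3 = 27s^4 = 5.5×10⁻¹⁹
s = 1.2×10⁻⁵ M
[I⁻] = 3s = 3.6×10⁻⁵ M

3.6×10⁻⁵ M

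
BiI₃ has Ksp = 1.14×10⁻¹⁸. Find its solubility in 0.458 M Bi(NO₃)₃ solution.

BiI₃(s) ⇌ Bi³⁺(aq) + 3 I⁻(aq)
With Bi³⁺ already at 0.458 M and s small, take [Bi³⁺] ≈ 0.458 M and [I⁻] = 3s.
Ksp = [Bi³⁺][I⁻]^3 = (0.458)(3s)^3
(3s)^3 = 1.14×10⁻¹⁸ / (0.458) = 2.49×10⁻¹⁸
s = 4.52×10⁻⁷ M

4.52×10⁻⁷ M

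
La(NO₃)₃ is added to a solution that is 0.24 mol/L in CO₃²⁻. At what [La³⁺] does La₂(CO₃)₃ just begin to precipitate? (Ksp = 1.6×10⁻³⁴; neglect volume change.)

Precipitation of each salt begins when its ion product equals Ksp.
La₂(CO₃)₃(s) ⇌ 2 La³⁺(aq) + 3 CO₃²⁻(aq)
Ksp = [La³⁺]^2[CO₃²⁻]^3 = [La³⁺]^2(0.24)^3
[La³⁺]^2 = 1.6×10⁻³⁴ / (0.24)^3 = 1.2×10⁻³²
[La³⁺] = 1.1×10⁻¹⁶ mol/L

1.1×10⁻¹⁶ M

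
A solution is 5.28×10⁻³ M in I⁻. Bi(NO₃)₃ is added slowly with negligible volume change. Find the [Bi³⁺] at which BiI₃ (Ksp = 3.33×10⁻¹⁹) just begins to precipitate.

2.26×10⁻¹² M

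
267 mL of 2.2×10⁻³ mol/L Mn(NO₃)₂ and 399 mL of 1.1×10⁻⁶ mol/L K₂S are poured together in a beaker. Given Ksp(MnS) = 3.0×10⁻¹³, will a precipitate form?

Yes

After mixing, V = 267 mL + 399 mL = 666 mL.
[Mn²⁺] = (2.2×10⁻³)(267)/666 = 8.8×10⁻⁴ mol/L
[S²⁻] = (1.1×10⁻⁶)(399)/666 = 6.6×10⁻⁷ mol/L
Q = [Mn²⁺][S²⁻] = 5.8×10⁻¹⁰
Because Q > Ksp (5.8×10⁻¹⁰ vs 3.0×10⁻¹³), a precipitate of MnS forms.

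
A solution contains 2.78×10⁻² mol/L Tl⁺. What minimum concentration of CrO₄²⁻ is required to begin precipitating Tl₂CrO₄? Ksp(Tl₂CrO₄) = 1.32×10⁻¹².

Precipitation begins when Q = Ksp.
Tl₂CrO₄(s) ⇌ 2 Tl⁺(aq) + CrO₄²⁻(aq)
Ksp = [Tl⁺]^2[CrO₄²⁻] = [CrO₄²⁻](2.78×10⁻²)^2
[CrO₄²⁻] = 1.32×10⁻¹² / (2.78×10⁻²)^2 = 1.71×10⁻⁹
[CrO₄²⁻] = 1.71×10⁻⁹ mol/L

1.71×10⁻⁹ M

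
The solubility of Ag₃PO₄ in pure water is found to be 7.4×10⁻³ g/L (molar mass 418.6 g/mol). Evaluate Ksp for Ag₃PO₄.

s = (7.4×10⁻³ g L⁻¹)/(418.6 g mol⁻¹) = 1.768×10⁻⁵ M
Ag₃PO₄(s) ⇌ 3 Ag⁺(aq) + PO₄³⁻(aq)
With molar solubility s: [Ag⁺] = 3s, [PO₄³⁻] = s.
Ksp = [Ag⁺]^3[PO₄³⁻] = (3s)^3 · s = 27s^4
Ksp = 27 × (1.768×10⁻⁵)^4 = 2.6×10⁻¹⁸

Ksp = 2.6×10⁻¹⁸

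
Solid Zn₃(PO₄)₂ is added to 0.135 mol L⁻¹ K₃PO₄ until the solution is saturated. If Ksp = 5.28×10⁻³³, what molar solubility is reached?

2.21×10⁻¹¹ M

Zn₃(PO₄)₂(s) ⇌ 3 Zn²⁺(aq) + 2 PO₄³⁻(aq)
With PO₄³⁻ already at 0.135 mol L⁻¹ and s small, take [PO₄³⁻] ≈ 0.135 mol L⁻¹ and [Zn²⁺] = 3s.
Ksp = [Zn²⁺]^3[PO₄³⁻]^2 = (3s)^3(0.135)^2
(3s)^3 = 5.28×10⁻³³ / (0.135)^2 = 2.90×10⁻³¹
s = 2.21×10⁻¹¹ mol L⁻¹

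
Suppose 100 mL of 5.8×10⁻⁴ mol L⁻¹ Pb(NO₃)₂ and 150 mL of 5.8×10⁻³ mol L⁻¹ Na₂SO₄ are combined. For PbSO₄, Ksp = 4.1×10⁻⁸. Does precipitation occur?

Yes

Total volume after mixing = 100 + 150 = 250 mL.
[Pb²⁺] = (5.8×10⁻⁴)(100)/250 = 2.3×10⁻⁴ mol L⁻¹
[SO₄²⁻] = (5.8×10⁻³)(150)/250 = 3.5×10⁻³ mol L⁻¹
Q = [Pb²⁺][SO₄²⁻] = 8.1×10⁻⁷
Q = 8.1×10⁻⁷ > Ksp = 4.1×10⁻⁸, so the solution is supersaturated and PbSO₄ precipitates.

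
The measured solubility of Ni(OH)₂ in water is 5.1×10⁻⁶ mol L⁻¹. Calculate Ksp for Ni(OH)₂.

Ni(OH)₂(s) ⇌ Ni²⁺(aq) + 2 OH⁻(aq)
With molar solubility s: [Ni²⁺] = s, [OH⁻] = 2s.
Ksp = [Ni²⁺][OH⁻]^2 = s · (2s)^2 = 4s^3
Ksp = 4 × (5.1×10⁻⁶)^3 = 5.3×10⁻¹⁶

Ksp = 5.3×10⁻¹⁶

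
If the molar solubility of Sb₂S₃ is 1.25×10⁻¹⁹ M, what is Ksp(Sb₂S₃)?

Sb₂S₃(s) ⇌ 2 Sb³⁺(aq) + 3 S²⁻(aq)
For each mole of Sb₂S₃ that dissolves per liter, [Sb³⁺] = 2s and [S²⁻] = 3s; let s denote this solubility.
Ksp = [Sb³⁺]^2[S²⁻]^3 = (2s)^2 · (3s)^3 = 108s^5
Ksp = 108 × (1.25×10⁻¹⁹)^5 = 3.30×10⁻⁹³

Ksp = 3.30×10⁻⁹³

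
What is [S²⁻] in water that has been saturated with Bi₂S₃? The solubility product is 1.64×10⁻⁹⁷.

Bi₂S₃(s) ⇌ 2 Bi³⁺(aq) + 3 S²⁻(aq)
Let s be the molar solubility. Then [Bi³⁺] = 2s and [S²⁻] = 3s.
Ksp = [Bi³⁺]^2[S²⁻]^3 = (2s)^2 · (3s)^3 = 108s^5 = 1.64×10⁻⁹⁷
s = 1.72×10⁻²⁰ mol L⁻¹
[S²⁻] = 3s = 5.17×10⁻²⁰ mol L⁻¹

5.17×10⁻²⁰ M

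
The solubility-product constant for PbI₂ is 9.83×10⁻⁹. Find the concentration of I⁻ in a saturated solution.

PbI₂(s) ⇌ Pb²⁺(aq) + 2 I⁻(aq)
For each mole of PbI₂ that dissolves per liter, [Pb²⁺] = s and [I⁻] = 2s; let s denote this solubility.
Ksp = [Pb²⁺][I⁻]^2 = s · (2s)^2 = 4s^3 = 9.83×10⁻⁹
s = 1.35×10⁻³ mol/L
[I⁻] = 2s = 2.70×10⁻³ mol/L

2.70×10⁻³ M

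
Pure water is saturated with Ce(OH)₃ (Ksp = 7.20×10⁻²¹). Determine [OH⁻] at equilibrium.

1.21×10⁻⁵ M

Ce(OH)₃(s) ⇌ Ce³⁺(aq) + 3 OH⁻(aq)
For each mole of Ce(OH)₃ that dissolves per liter, [Ce³⁺] = s and [OH⁻] = 3s; let s denote this solubility.
Ksp = [Ce³⁺][OH⁻]^3 = s · (3s)^3 = 27s^4 = 7.20×10⁻²¹
s = 4.04×10⁻⁶ mol/L
[OH⁻] = 3s = 1.21×10⁻⁵ mol/L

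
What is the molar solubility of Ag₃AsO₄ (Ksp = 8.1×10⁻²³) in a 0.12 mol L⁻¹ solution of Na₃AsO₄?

Ag₃AsO₄(s) ⇌ 3 Ag⁺(aq) + AsO₄³⁻(aq)
With AsO₄³⁻ already at 0.12 mol L⁻¹ and s small, take [AsO₄³⁻] ≈ 0.12 mol L⁻¹ and [Ag⁺] = 3s.
Ksp = [Ag⁺]^3[AsO₄³⁻] = (3s)^3(0.12)
(3s)^3 = 8.1×10⁻²³ / (0.12) = 6.8×10⁻²²
s = 2.9×10⁻⁸ mol L⁻¹

2.9×10⁻⁸ M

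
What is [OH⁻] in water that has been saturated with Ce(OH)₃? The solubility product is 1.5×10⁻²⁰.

1.5×10⁻⁵ M

Ce(OH)₃(s) ⇌ Ce³⁺(aq) + 3 OH⁻(aq)
Let s be the molar solubility. Then [Ce³⁺] = s and [OH⁻] = 3s.
Ksp = [Ce³⁺][OH⁻]^3 = s · (3s)^3 = 27s^4 = 1.5×10⁻²⁰
s = 4.9×10⁻⁶ mol L⁻¹
[OH⁻] = 3s = 1.5×10⁻⁵ mol L⁻¹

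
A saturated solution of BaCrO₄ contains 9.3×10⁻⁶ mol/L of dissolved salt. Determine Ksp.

Ksp = 8.6×10⁻¹¹

BaCrO₄(s) ⇌ Ba²⁺(aq) + CrO₄²⁻(aq)
With molar solubility s: [Ba²⁺] = s, [CrO₄²⁻] = s.
Ksp = [Ba²⁺][CrO₄²⁻] = s · s = s^2
Ksp = (9.3×10⁻⁶)^2 = 8.6×10⁻¹¹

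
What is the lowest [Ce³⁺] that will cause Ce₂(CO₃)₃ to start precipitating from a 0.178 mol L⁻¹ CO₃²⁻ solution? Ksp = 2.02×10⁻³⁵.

Precipitation of each salt begins when its ion product equals Ksp.
Ce₂(CO₃)₃(s) ⇌ 2 Ce³⁺(aq) + 3 CO₃²⁻(aq)
Ksp = [Ce³⁺]^2[CO₃²⁻]^3 = [Ce³⁺]^2(0.178)^3
[Ce³⁺]^2 = 2.02×10⁻³⁵ / (0.178)^3 = 3.58×10⁻³³
[Ce³⁺] = 5.98×10⁻¹⁷ mol L⁻¹

5.98×10⁻¹⁷ M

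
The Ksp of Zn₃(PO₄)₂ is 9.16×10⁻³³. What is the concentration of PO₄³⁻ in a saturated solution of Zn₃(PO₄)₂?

Zn₃(PO₄)₂(s) ⇌ 3 Zn²⁺(aq) + 2 PO₄³⁻(aq)
With molar solubility s: [Zn²⁺] = 3s, [PO₄³⁻] = 2s.
Ksp = [Zn²⁺]^3[PO₄³⁻]^2 = (3s)^3 · (2s)^2 = 108s^5 = 9.16×10⁻³³
s = 1.53×10⁻⁷ mol L⁻¹
[PO₄³⁻] = 2s = 3.07×10⁻⁷ mol L⁻¹

3.07×10⁻⁷ M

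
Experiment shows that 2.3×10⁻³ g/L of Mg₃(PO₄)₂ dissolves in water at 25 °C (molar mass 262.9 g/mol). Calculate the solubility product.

Ksp = 5.5×10⁻²⁴

s = (2.3×10⁻³ g L⁻¹)/(262.9 g mol⁻¹) = 8.749×10⁻⁶ M
Mg₃(PO₄)₂(s) ⇌ 3 Mg²⁺(aq) + 2 PO₄³⁻(aq)
Call the molar solubility s, so that [Mg²⁺] = 3s and [PO₄³⁻] = 2s.
Ksp = [Mg²⁺]^3[PO₄³⁻]^2 = (3s)^3 · (2s)^2 = 108s^5
Ksp = 108 × (8.749×10⁻⁶)^5 = 5.5×10⁻²⁴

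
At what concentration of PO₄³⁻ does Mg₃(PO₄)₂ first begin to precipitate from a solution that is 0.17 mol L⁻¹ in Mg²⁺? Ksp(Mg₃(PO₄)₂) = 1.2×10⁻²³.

4.9×10⁻¹¹ M

Precipitation begins when Q = Ksp.
Mg₃(PO₄)₂(s) ⇌ 3 Mg²⁺(aq) + 2 PO₄³⁻(aq)
Ksp = [Mg²⁺]^3[PO₄³⁻]^2 = [PO₄³⁻]^2(0.17)^3
[PO₄³⁻]^2 = 1.2×10⁻²³ / (0.17)^3 = 2.4×10⁻²¹
[PO₄³⁻] = 4.9×10⁻¹¹ mol L⁻¹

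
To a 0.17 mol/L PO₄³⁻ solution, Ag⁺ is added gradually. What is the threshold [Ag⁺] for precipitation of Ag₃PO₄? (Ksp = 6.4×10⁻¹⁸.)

3.4×10⁻⁶ M

A salt starts to precipitate once the ion product Q reaches its Ksp.
Ag₃PO₄(s) ⇌ 3 Ag⁺(aq) + PO₄³⁻(aq)
Ksp = [Ag⁺]^3[PO₄³⁻] = [Ag⁺]^3(0.17)
[Ag⁺]^3 = 6.4×10⁻¹⁸ / (0.17) = 3.8×10⁻¹⁷
[Ag⁺] = 3.4×10⁻⁶ mol/L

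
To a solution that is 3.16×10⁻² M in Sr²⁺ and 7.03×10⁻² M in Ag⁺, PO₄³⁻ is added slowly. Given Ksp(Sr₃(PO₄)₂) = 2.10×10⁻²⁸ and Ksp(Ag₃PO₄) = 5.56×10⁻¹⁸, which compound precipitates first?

Ag₃PO₄

The threshold for precipitation is Q = Ksp.
For Sr₃(PO₄)₂: [PO₄³⁻] = (Ksp/[Sr²⁺]^3)^(1/2) = 2.58×10⁻¹² M
For Ag₃PO₄: [PO₄³⁻] = (Ksp/[Ag⁺]^3) = 1.60×10⁻¹⁴ M
The smaller threshold [PO₄³⁻] is reached first, so Ag₃PO₄ precipitates first.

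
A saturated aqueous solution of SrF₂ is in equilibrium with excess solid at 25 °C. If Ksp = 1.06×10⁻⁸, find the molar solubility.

1.38×10⁻³ M

SrF₂(s) ⇌ Sr²⁺(aq) + 2 F⁻(aq)
Let s be the molar solubility. Then [Sr²⁺] = s and [F⁻] = 2s.
Ksp = [Sr²⁺][F⁻]^2 = s · (2s)^2 = 4s^3
4s^3 = 1.06×10⁻⁸  ⇒  s^3 = 2.65×10⁻⁹
Taking the 3rd root, s = 1.38×10⁻³ mol/L.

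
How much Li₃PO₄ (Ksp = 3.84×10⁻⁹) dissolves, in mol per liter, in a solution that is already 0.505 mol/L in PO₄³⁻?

Li₃PO₄(s) ⇌ 3 Li⁺(aq) + PO₄³⁻(aq)
Let s be the solubility of Li₃PO₄ here. The common ion gives [PO₄³⁻] ≈ 0.505 mol/L, and [Li⁺] = 3s.
Ksp = [Li⁺]^3[PO₄³⁻] = (3s)^3(0.505)
(3s)^3 = 3.84×10⁻⁹ / (0.505) = 7.60×10⁻⁹
s = 6.55×10⁻⁴ mol/L

6.55×10⁻⁴ M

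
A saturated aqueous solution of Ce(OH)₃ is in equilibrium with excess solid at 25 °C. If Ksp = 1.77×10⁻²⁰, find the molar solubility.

5.06×10⁻⁶ M

Ce(OH)₃(s) ⇌ Ce³⁺(aq) + 3 OH⁻(aq)
For each mole of Ce(OH)₃ that dissolves per liter, [Ce³⁺] = s and [OH⁻] = 3s; let s denote this solubility.
Ksp = [Ce³⁺][OH⁻]^3 = s · (3s)^3 = 27s^4
27s^4 = 1.77×10⁻²⁰  ⇒  s^4 = 6.56×10⁻²²
s = (6.56×10⁻²²)^(1/4) = 5.06×10⁻⁶ mol L⁻¹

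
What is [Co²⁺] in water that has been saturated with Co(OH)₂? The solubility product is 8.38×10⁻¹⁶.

5.94×10⁻⁶ M

Co(OH)₂(s) ⇌ Co²⁺(aq) + 2 OH⁻(aq)
Call the molar solubility s, so that [Co²⁺] = s and [OH⁻] = 2s.
Ksp = [Co²⁺][OH⁻]^2 = s · (2s)^2 = 4s^3 = 8.38×10⁻¹⁶
s = 5.94×10⁻⁶ M
[Co²⁺] = s = 5.94×10⁻⁶ M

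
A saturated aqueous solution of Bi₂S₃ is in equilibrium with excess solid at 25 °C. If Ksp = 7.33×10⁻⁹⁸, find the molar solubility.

Bi₂S₃(s) ⇌ 2 Bi³⁺(aq) + 3 S²⁻(aq)
For each mole of Bi₂S₃ that dissolves per liter, [Bi³⁺] = 2s and [S²⁻] = 3s; let s denote this solubility.
Ksp = [Bi³⁺]^2[S²⁻]^3 = (2s)^2 · (3s)^3 = 108s^5
108s^5 = 7.33×10⁻⁹⁸  ⇒  s^5 = 6.79×10⁻¹⁰⁰
s = 1.47×10⁻²⁰ mol/L

1.47×10⁻²⁰ M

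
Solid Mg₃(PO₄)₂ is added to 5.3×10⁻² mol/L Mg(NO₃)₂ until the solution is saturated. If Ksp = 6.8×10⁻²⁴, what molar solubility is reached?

Mg₃(PO₄)₂(s) ⇌ 3 Mg²⁺(aq) + 2 PO₄³⁻(aq)
The solution already contains Mg²⁺ at 5.3×10⁻² mol/L. Let s be the molar solubility of Mg₃(PO₄)₂.
[Mg²⁺] ≈ 5.3×10⁻² mol/L (common ion dominates); [PO₄³⁻] = 2s.
Ksp = [Mg²⁺]^3[PO₄³⁻]^2 = (5.3×10⁻²)^3(2s)^2
(2s)^2 = 6.8×10⁻²⁴ / (5.3×10⁻²)^3 = 4.6×10⁻²⁰
s = 1.1×10⁻¹⁰ mol/L

1.1×10⁻¹⁰ M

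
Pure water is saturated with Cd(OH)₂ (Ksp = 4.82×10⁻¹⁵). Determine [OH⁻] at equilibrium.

2.13×10⁻⁵ M

Cd(OH)₂(s) ⇌ Cd²⁺(aq) + 2 OH⁻(aq)
Call the molar solubility s, so that [Cd²⁺] = s and [OH⁻] = 2s.
Ksp = [Cd²⁺][OH⁻]^2 = s · (2s)^2 = 4s^3 = 4.82×10⁻¹⁵
s = 1.06×10⁻⁵ M
[OH⁻] = 2s = 2.13×10⁻⁵ M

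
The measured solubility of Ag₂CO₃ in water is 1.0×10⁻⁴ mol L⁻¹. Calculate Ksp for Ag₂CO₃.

Ksp = 4.0×10⁻¹²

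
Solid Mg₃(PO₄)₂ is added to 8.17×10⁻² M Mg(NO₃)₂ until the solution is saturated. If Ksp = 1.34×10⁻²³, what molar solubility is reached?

7.84×10⁻¹¹ M

Mg₃(PO₄)₂(s) ⇌ 3 Mg²⁺(aq) + 2 PO₄³⁻(aq)
Mg²⁺ is already present at 8.17×10⁻² M. If s mol/L of Mg₃(PO₄)₂ dissolves, [PO₄³⁻] = 2s while [Mg²⁺] ≈ 8.17×10⁻² M.
Ksp = [Mg²⁺]^3[PO₄³⁻]^2 = (8.17×10⁻²)^3(2s)^2
(2s)^2 = 1.34×10⁻²³ / (8.17×10⁻²)^3 = 2.46×10⁻²⁰
s = 7.84×10⁻¹¹ M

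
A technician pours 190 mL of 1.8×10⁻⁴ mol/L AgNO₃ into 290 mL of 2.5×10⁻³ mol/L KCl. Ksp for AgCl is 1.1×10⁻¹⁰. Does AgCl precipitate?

Yes

Total volume after mixing = 190 + 290 = 480 mL.
[Ag⁺] = (1.8×10⁻⁴)(190)/480 = 7.1×10⁻⁵ mol/L
[Cl⁻] = (2.5×10⁻³)(290)/480 = 1.5×10⁻³ mol/L
Q = [Ag⁺][Cl⁻] = 1.1×10⁻⁷
Q = 1.1×10⁻⁷ > Ksp = 1.1×10⁻¹⁰, so the solution is supersaturated and AgCl precipitates.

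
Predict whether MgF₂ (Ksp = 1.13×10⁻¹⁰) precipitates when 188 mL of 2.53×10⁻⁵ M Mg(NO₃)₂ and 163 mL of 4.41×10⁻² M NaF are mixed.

Yes

The combined volume is 351 mL.
[Mg²⁺] = (2.53×10⁻⁵)(188)/351 = 1.36×10⁻⁵ M
[F⁻] = (4.41×10⁻²)(163)/351 = 2.05×10⁻² M
Q = [Mg²⁺][F⁻]^2 = 5.68×10⁻⁹
Q = 5.68×10⁻⁹ > Ksp = 1.13×10⁻¹⁰, so the solution is supersaturated and MgF₂ precipitates.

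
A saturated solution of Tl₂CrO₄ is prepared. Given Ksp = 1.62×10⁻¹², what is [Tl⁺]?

1.48×10⁻⁴ M

Tl₂CrO₄(s) ⇌ 2 Tl⁺(aq) + CrO₄²⁻(aq)
Call the molar solubility s, so that [Tl⁺] = 2s and [CrO₄²⁻] = s.
Ksp = [Tl⁺]^2[CrO₄²⁻] = (2s)^2 · s = 4s^3 = 1.62×10⁻¹²
s = 7.40×10⁻⁵ mol/L
[Tl⁺] = 2s = 1.48×10⁻⁴ mol/L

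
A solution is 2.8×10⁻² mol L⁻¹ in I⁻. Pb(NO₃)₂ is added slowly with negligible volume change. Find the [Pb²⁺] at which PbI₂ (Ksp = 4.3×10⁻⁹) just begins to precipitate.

5.5×10⁻⁶ M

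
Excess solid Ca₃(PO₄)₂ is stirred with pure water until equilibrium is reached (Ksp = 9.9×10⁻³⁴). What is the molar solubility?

9.8×10⁻⁸ M

Ca₃(PO₄)₂(s) ⇌ 3 Ca²⁺(aq) + 2 PO₄³⁻(aq)
Let s be the molar solubility. Then [Ca²⁺] = 3s and [PO₄³⁻] = 2s.
Ksp = [Ca²⁺]^3[PO₄³⁻]^2 = (3s)^3 · (2s)^2 = 108s^5
108s^5 = 9.9×10⁻³⁴  ⇒  s^5 = 9.2×10⁻³⁶
Taking the 5th root, s = 9.8×10⁻⁸ M.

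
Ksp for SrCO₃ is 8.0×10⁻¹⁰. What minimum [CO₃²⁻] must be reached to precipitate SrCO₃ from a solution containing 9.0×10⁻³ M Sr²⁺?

8.9×10⁻⁸ M

A salt starts to precipitate once the ion product Q reaches its Ksp.
SrCO₃(s) ⇌ Sr²⁺(aq) + CO₃²⁻(aq)
Ksp = [Sr²⁺][CO₃²⁻] = [CO₃²⁻](9.0×10⁻³)
[CO₃²⁻] = 8.0×10⁻¹⁰ / (9.0×10⁻³) = 8.9×10⁻⁸
[CO₃²⁻] = 8.9×10⁻⁸ M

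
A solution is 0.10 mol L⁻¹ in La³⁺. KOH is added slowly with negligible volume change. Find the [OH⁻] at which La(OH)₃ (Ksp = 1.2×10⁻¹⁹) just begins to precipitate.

1.1×10⁻⁶ M

The threshold for precipitation is Q = Ksp.
La(OH)₃(s) ⇌ La³⁺(aq) + 3 OH⁻(aq)
Ksp = [La³⁺][OH⁻]^3 = [OH⁻]^3(0.10)
[OH⁻]^3 = 1.2×10⁻¹⁹ / (0.10) = 1.2×10⁻¹⁸
[OH⁻] = 1.1×10⁻⁶ mol L⁻¹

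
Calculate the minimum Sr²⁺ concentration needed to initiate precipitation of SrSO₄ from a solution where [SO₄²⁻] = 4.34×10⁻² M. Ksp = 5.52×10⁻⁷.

1.27×10⁻⁵ M

Each salt precipitates once Q = Ksp for that salt.
SrSO₄(s) ⇌ Sr²⁺(aq) + SO₄²⁻(aq)
Ksp = [Sr²⁺][SO₄²⁻] = [Sr²⁺](4.34×10⁻²)
[Sr²⁺] = 5.52×10⁻⁷ / (4.34×10⁻²) = 1.27×10⁻⁵
[Sr²⁺] = 1.27×10⁻⁵ M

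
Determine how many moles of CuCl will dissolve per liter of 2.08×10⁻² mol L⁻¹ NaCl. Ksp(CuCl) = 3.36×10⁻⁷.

CuCl(s) ⇌ Cu⁺(aq) + Cl⁻(aq)
Let s be the solubility of CuCl here. The common ion gives [Cl⁻] ≈ 2.08×10⁻² mol L⁻¹, and [Cu⁺] = s.
Ksp = [Cu⁺][Cl⁻] = s(2.08×10⁻²)
s = 3.36×10⁻⁷ / (2.08×10⁻²) = 1.62×10⁻⁵
s = 1.62×10⁻⁵ mol L⁻¹

1.62×10⁻⁵ M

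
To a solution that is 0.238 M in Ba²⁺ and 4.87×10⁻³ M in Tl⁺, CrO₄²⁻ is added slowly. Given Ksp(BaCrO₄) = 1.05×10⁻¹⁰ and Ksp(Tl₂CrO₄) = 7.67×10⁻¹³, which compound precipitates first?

Precipitation of each salt begins when its ion product equals Ksp.
For BaCrO₄: [CrO₄²⁻] = (Ksp/[Ba²⁺]) = 4.41×10⁻¹⁰ M
For Tl₂CrO₄: [CrO₄²⁻] = (Ksp/[Tl⁺]^2) = 3.23×10⁻⁸ M
The smaller threshold [CrO₄²⁻] is reached first, so BaCrO₄ precipitates first.

BaCrO₄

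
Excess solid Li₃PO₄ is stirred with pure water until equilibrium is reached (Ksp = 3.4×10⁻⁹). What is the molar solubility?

Li₃PO₄(s) ⇌ 3 Li⁺(aq) + PO₄³⁻(aq)
If s mol/L of Li₃PO₄ dissolves, [Li⁺] = 3s and [PO₄³⁻] = s.
Ksp = [Li⁺]^3[PO₄³⁻] = (3s)^3 · s = 27s^4
27s^4 = 3.4×10⁻⁹  ⇒  s^4 = 1.3×10⁻¹⁰
s = (1.3×10⁻¹⁰)^(1/4) = 3.3×10⁻³ M

3.3×10⁻³ M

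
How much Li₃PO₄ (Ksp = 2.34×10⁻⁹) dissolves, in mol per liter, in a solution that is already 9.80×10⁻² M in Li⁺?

2.49×10⁻⁶ M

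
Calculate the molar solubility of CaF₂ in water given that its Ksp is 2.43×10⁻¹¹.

CaF₂(s) ⇌ Ca²⁺(aq) + 2 F⁻(aq)
Let s be the molar solubility. Then [Ca²⁺] = s and [F⁻] = 2s.
Ksp = [Ca²⁺][F⁻]^2 = s · (2s)^2 = 4s^3
4s^3 = 2.43×10⁻¹¹  ⇒  s^3 = 6.08×10⁻¹²
s = (6.08×10⁻¹²)^(1/3) = 1.82×10⁻⁴ M

1.82×10⁻⁴ M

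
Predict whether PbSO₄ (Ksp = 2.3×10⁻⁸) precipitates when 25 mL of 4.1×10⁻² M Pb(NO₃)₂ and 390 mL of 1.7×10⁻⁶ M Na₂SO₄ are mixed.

No

Total volume after mixing = 25 + 390 = 415 mL.
[Pb²⁺] = (4.1×10⁻²)(25)/415 = 2.5×10⁻³ M
[SO₄²⁻] = (1.7×10⁻⁶)(390)/415 = 1.6×10⁻⁶ M
Q = [Pb²⁺][SO₄²⁻] = 3.9×10⁻⁹
Since Q (3.9×10⁻⁹) is less than Ksp (2.3×10⁻⁸), no PbSO₄ precipitates.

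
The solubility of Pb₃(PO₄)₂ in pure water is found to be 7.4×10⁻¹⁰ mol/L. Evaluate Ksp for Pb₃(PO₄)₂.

Ksp = 2.4×10⁻⁴⁴

Pb₃(PO₄)₂(s) ⇌ 3 Pb²⁺(aq) + 2 PO₄³⁻(aq)
Let s be the molar solubility. Then [Pb²⁺] = 3s and [PO₄³⁻] = 2s.
Ksp = [Pb²⁺]^3[PO₄³⁻]^2 = (3s)^3 · (2s)^2 = 108s^5
Ksp = 108 × (7.4×10⁻¹⁰)^5 = 2.4×10⁻⁴⁴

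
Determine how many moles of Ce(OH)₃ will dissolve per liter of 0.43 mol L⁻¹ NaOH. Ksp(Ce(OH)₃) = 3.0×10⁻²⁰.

3.8×10⁻¹⁹ M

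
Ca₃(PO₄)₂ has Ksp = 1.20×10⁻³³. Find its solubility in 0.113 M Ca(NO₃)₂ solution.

Ca₃(PO₄)₂(s) ⇌ 3 Ca²⁺(aq) + 2 PO₄³⁻(aq)
The solution already contains Ca²⁺ at 0.113 M. Let s be the molar solubility of Ca₃(PO₄)₂.
[Ca²⁺] ≈ 0.113 M (common ion dominates); [PO₄³⁻] = 2s.
Ksp = [Ca²⁺]^3[PO₄³⁻]^2 = (0.113)^3(2s)^2
(2s)^2 = 1.20×10⁻³³ / (0.113)^3 = 8.32×10⁻³¹
s = 4.56×10⁻¹⁶ M

4.56×10⁻¹⁶ M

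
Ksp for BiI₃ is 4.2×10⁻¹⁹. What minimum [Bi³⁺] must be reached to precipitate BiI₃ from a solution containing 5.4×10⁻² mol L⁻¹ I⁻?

The threshold for precipitation is Q = Ksp.
BiI₃(s) ⇌ Bi³⁺(aq) + 3 I⁻(aq)
Ksp = [Bi³⁺][I⁻]^3 = [Bi³⁺](5.4×10⁻²)^3
[Bi³⁺] = 4.2×10⁻¹⁹ / (5.4×10⁻²)^3 = 2.7×10⁻¹⁵
[Bi³⁺] = 2.7×10⁻¹⁵ mol L⁻¹

2.7×10⁻¹⁵ M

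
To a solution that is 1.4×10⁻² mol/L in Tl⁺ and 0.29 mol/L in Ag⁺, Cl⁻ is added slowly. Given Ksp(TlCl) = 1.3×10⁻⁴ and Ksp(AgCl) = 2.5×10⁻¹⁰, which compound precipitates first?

AgCl

The threshold for precipitation is Q = Ksp.
For TlCl: [Cl⁻] = (Ksp/[Tl⁺]) = 9.3×10⁻³ mol/L
For AgCl: [Cl⁻] = (Ksp/[Ag⁺]) = 8.6×10⁻¹⁰ mol/L
Since AgCl needs less Cl⁻ to reach saturation, it precipitates first.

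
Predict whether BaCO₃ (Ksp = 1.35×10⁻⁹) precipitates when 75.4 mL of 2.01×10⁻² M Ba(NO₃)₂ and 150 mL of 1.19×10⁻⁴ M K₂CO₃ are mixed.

Yes

The combined volume is 225.4 mL.
[Ba²⁺] = (2.01×10⁻²)(75.4)/225.4 = 6.72×10⁻³ M
[CO₃²⁻] = (1.19×10⁻⁴)(150)/225.4 = 7.92×10⁻⁵ M
Q = [Ba²⁺][CO₃²⁻] = 5.32×10⁻⁷
Since Q (5.32×10⁻⁷) exceeds Ksp (1.35×10⁻⁹), BaCO₃ will precipitate.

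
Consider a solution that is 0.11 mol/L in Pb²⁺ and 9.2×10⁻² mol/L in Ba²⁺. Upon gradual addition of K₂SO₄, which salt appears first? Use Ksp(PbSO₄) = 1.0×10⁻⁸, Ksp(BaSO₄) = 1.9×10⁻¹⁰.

Precipitation begins when Q = Ksp.
For PbSO₄: [SO₄²⁻] = (Ksp/[Pb²⁺]) = 9.1×10⁻⁸ mol/L
For BaSO₄: [SO₄²⁻] = (Ksp/[Ba²⁺]) = 2.1×10⁻⁹ mol/L
BaSO₄ requires the lower [SO₄²⁻], so it precipitates first.

BaSO₄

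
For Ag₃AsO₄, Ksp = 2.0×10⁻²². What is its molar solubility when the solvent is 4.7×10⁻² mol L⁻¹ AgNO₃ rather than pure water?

1.9×10⁻¹⁸ M

Ag₃AsO₄(s) ⇌ 3 Ag⁺(aq) + AsO₄³⁻(aq)
Ag⁺ is already present at 4.7×10⁻² mol L⁻¹. If s mol/L of Ag₃AsO₄ dissolves, [AsO₄³⁻] = s while [Ag⁺] ≈ 4.7×10⁻² mol L⁻¹.
Ksp = [Ag⁺]^3[AsO₄³⁻] = (4.7×10⁻²)^3s
s = 2.0×10⁻²² / (4.7×10⁻²)^3 = 1.9×10⁻¹⁸
s = 1.9×10⁻¹⁸ mol L⁻¹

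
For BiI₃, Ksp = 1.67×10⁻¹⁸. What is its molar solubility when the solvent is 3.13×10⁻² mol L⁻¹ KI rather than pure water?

5.45×10⁻¹⁴ M

BiI₃(s) ⇌ Bi³⁺(aq) + 3 I⁻(aq)
I⁻ is already present at 3.13×10⁻² mol L⁻¹. If s mol/L of BiI₃ dissolves, [Bi³⁺] = s while [I⁻] ≈ 3.13×10⁻² mol L⁻¹.
Ksp = [Bi³⁺][I⁻]^3 = s(3.13×10⁻²)^3
s = 1.67×10⁻¹⁸ / (3.13×10⁻²)^3 = 5.45×10⁻¹⁴
s = 5.45×10⁻¹⁴ mol L⁻¹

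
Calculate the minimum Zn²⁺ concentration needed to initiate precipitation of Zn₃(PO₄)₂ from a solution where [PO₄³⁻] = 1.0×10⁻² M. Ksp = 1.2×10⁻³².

4.9×10⁻¹⁰ M

Precipitation of each salt begins when its ion product equals Ksp.
Zn₃(PO₄)₂(s) ⇌ 3 Zn²⁺(aq) + 2 PO₄³⁻(aq)
Ksp = [Zn²⁺]^3[PO₄³⁻]^2 = [Zn²⁺]^3(1.0×10⁻²)^2
[Zn²⁺]^3 = 1.2×10⁻³² / (1.0×10⁻²)^2 = 1.2×10⁻²⁸
[Zn²⁺] = 4.9×10⁻¹⁰ M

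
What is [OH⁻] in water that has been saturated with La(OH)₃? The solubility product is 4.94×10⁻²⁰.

1.96×10⁻⁵ M

La(OH)₃(s) ⇌ La³⁺(aq) + 3 OH⁻(aq)
If s mol/L of La(OH)₃ dissolves, [La³⁺] = s and [OH⁻] = 3s.
Ksp = [La³⁺][OH⁻]^3 = s · (3s)^3 = 27s^4 = 4.94×10⁻²⁰
s = 6.54×10⁻⁶ mol/L
[OH⁻] = 3s = 1.96×10⁻⁵ mol/L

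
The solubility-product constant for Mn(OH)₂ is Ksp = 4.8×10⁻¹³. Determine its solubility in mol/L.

Mn(OH)₂(s) ⇌ Mn²⁺(aq) + 2 OH⁻(aq)
If s mol/L of Mn(OH)₂ dissolves, [Mn²⁺] = s and [OH⁻] = 2s.
Ksp = [Mn²⁺][OH⁻]^2 = s · (2s)^2 = 4s^3
4s^3 = 4.8×10⁻¹³  ⇒  s^3 = 1.2×10⁻¹³
s = (1.2×10⁻¹³)^(1/3) = 4.9×10⁻⁵ mol L⁻¹

4.9×10⁻⁵ M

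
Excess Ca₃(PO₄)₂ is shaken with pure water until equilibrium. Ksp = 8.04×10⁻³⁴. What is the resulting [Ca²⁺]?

2.83×10⁻⁷ M

Ca₃(PO₄)₂(s) ⇌ 3 Ca²⁺(aq) + 2 PO₄³⁻(aq)
For each mole of Ca₃(PO₄)₂ that dissolves per liter, [Ca²⁺] = 3s and [PO₄³⁻] = 2s; let s denote this solubility.
Ksp = [Ca²⁺]^3[PO₄³⁻]^2 = (3s)^3 · (2s)^2 = 108s^5 = 8.04×10⁻³⁴
s = 9.43×10⁻⁸ M
[Ca²⁺] = 3s = 2.83×10⁻⁷ M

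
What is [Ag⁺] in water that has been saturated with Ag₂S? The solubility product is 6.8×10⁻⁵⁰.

Ag₂S(s) ⇌ 2 Ag⁺(aq) + S²⁻(aq)
If s mol/L of Ag₂S dissolves, [Ag⁺] = 2s and [S²⁻] = s.
Ksp = [Ag⁺]^2[S²⁻] = (2s)^2 · s = 4s^3 = 6.8×10⁻⁵⁰
s = 2.6×10⁻¹⁷ mol/L
[Ag⁺] = 2s = 5.1×10⁻¹⁷ mol/L

5.1×10⁻¹⁷ M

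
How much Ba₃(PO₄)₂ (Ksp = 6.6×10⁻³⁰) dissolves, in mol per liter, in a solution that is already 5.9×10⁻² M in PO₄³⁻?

4.1×10⁻¹⁰ M

Ba₃(PO₄)₂(s) ⇌ 3 Ba²⁺(aq) + 2 PO₄³⁻(aq)
With PO₄³⁻ already at 5.9×10⁻² M and s small, take [PO₄³⁻] ≈ 5.9×10⁻² M and [Ba²⁺] = 3s.
Ksp = [Ba²⁺]^3[PO₄³⁻]^2 = (3s)^3(5.9×10⁻²)^2
(3s)^3 = 6.6×10⁻³⁰ / (5.9×10⁻²)^2 = 1.9×10⁻²⁷
s = 4.1×10⁻¹⁰ M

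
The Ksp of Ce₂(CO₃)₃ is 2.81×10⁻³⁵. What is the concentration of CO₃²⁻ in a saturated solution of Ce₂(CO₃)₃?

Ce₂(CO₃)₃(s) ⇌ 2 Ce³⁺(aq) + 3 CO₃²⁻(aq)
Call the molar solubility s, so that [Ce³⁺] = 2s and [CO₃²⁻] = 3s.
Ksp = [Ce³⁺]^2[CO₃²⁻]^3 = (2s)^2 · (3s)^3 = 108s^5 = 2.81×10⁻³⁵
s = 4.82×10⁻⁸ M
[CO₃²⁻] = 3s = 1.45×10⁻⁷ M

1.45×10⁻⁷ M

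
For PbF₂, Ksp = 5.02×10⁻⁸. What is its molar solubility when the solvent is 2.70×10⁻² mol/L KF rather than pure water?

6.89×10⁻⁵ M

PbF₂(s) ⇌ Pb²⁺(aq) + 2 F⁻(aq)
Let s be the solubility of PbF₂ here. The common ion gives [F⁻] ≈ 2.70×10⁻² mol/L, and [Pb²⁺] = s.
Ksp = [Pb²⁺][F⁻]^2 = s(2.70×10⁻²)^2
s = 5.02×10⁻⁸ / (2.70×10⁻²)^2 = 6.89×10⁻⁵
s = 6.89×10⁻⁵ mol/L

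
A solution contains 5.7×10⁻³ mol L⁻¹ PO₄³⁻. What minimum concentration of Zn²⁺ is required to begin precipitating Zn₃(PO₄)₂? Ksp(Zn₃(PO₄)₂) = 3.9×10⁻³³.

Each salt precipitates once Q = Ksp for that salt.
Zn₃(PO₄)₂(s) ⇌ 3 Zn²⁺(aq) + 2 PO₄³⁻(aq)
Ksp = [Zn²⁺]^3[PO₄³⁻]^2 = [Zn²⁺]^3(5.7×10⁻³)^2
[Zn²⁺]^3 = 3.9×10⁻³³ / (5.7×10⁻³)^2 = 1.2×10⁻²⁸
[Zn²⁺] = 4.9×10⁻¹⁰ mol L⁻¹

4.9×10⁻¹⁰ M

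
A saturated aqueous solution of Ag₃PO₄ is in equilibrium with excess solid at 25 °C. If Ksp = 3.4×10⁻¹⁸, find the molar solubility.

1.9×10⁻⁵ M

Ag₃PO₄(s) ⇌ 3 Ag⁺(aq) + PO₄³⁻(aq)
Let s be the molar solubility. Then [Ag⁺] = 3s and [PO₄³⁻] = s.
Ksp = [Ag⁺]^3[PO₄³⁻] = (3s)^3 · s = 27s^4
27s^4 = 3.4×10⁻¹⁸  ⇒  s^4 = 1.3×10⁻¹⁹
Taking the 4th root, s = 1.9×10⁻⁵ mol L⁻¹.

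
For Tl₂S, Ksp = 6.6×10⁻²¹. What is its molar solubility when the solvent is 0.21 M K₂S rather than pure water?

8.9×10⁻¹¹ M

Tl₂S(s) ⇌ 2 Tl⁺(aq) + S²⁻(aq)
With S²⁻ already at 0.21 M and s small, take [S²⁻] ≈ 0.21 M and [Tl⁺] = 2s.
Ksp = [Tl⁺]^2[S²⁻] = (2s)^2(0.21)
(2s)^2 = 6.6×10⁻²¹ / (0.21) = 3.1×10⁻²⁰
s = 8.9×10⁻¹¹ M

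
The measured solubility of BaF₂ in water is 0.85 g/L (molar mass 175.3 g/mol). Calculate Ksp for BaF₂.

Ksp = 4.6×10⁻⁷

s = (0.85 g L⁻¹)/(175.3 g mol⁻¹) = 4.849×10⁻³ M
BaF₂(s) ⇌ Ba²⁺(aq) + 2 F⁻(aq)
Call the molar solubility s, so that [Ba²⁺] = s and [F⁻] = 2s.
Ksp = [Ba²⁺][F⁻]^2 = s · (2s)^2 = 4s^3
Ksp = 4 × (4.849×10⁻³)^3 = 4.6×10⁻⁷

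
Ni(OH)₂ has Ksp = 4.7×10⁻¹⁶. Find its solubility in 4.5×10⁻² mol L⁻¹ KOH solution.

Ni(OH)₂(s) ⇌ Ni²⁺(aq) + 2 OH⁻(aq)
OH⁻ is already present at 4.5×10⁻² mol L⁻¹. If s mol/L of Ni(OH)₂ dissolves, [Ni²⁺] = s while [OH⁻] ≈ 4.5×10⁻² mol L⁻¹.
Ksp = [Ni²⁺][OH⁻]^2 = s(4.5×10⁻²)^2
s = 4.7×10⁻¹⁶ / (4.5×10⁻²)^2 = 2.3×10⁻¹³
s = 2.3×10⁻¹³ mol L⁻¹

2.3×10⁻¹³ M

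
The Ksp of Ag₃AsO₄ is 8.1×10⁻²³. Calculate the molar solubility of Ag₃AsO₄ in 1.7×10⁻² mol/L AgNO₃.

1.6×10⁻¹⁷ M

Ag₃AsO₄(s) ⇌ 3 Ag⁺(aq) + AsO₄³⁻(aq)
With Ag⁺ already at 1.7×10⁻² mol/L and s small, take [Ag⁺] ≈ 1.7×10⁻² mol/L and [AsO₄³⁻] = s.
Ksp = [Ag⁺]^3[AsO₄³⁻] = (1.7×10⁻²)^3s
s = 8.1×10⁻²³ / (1.7×10⁻²)^3 = 1.6×10⁻¹⁷
s = 1.6×10⁻¹⁷ mol/L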